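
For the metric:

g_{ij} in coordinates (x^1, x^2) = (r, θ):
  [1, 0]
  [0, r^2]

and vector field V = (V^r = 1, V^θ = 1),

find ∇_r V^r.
Non-zero Christoffel symbols:
Γ^r_{θ θ} = -r
Γ^θ_{r θ} = 1/r
∇_r V^r = ∂_r V^r + Γ^r_{r j} V^j
  = (0) + (0)(1) + (0)(1)
  = 0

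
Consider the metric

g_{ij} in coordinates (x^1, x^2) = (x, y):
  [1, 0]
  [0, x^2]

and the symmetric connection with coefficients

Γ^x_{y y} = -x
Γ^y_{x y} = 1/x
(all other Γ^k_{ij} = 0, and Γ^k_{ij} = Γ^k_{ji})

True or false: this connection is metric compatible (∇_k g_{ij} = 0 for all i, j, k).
Using ∇_k g_{ij} = ∂_k g_{ij} - Γ^m_{ki} g_{mj} - Γ^m_{kj} g_{im}:
e.g. ∇_x g_{yy} = (2*x) - (x) - (x) = 0
Every component ∇_k g_{ij} vanishes: the connection is metric compatible.
True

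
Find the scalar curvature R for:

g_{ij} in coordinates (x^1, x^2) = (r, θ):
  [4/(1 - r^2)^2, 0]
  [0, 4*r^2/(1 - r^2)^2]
Non-zero Christoffel symbols (Γ^k_{ij} = Γ^k_{ji}):
Γ^r_{r r} = 2*r/(1 - r^2)
Γ^r_{θ θ} = (r^3 + r)/(r^2 - 1)
Γ^θ_{r θ} = (-r^2 - 1)/(r^3 - r)
Ricci tensor (R_{ij} = R^k_{ikj}): R_{rr} = -4/(r^2 - 1)^2, R_{rθ} = 0, R_{θθ} = -4*r^2/(r^2 - 1)^2
Inverse metric: g^{rr} = (1 - r^2)^2/4, g^{θθ} = (1 - r^2)^2/(4*r^2)
R = g^{ij} R_{ij} = ((1 - r^2)^2/4)(-4/(r^2 - 1)^2) + ((1 - r^2)^2/(4*r^2))(-4*r^2/(r^2 - 1)^2) = -2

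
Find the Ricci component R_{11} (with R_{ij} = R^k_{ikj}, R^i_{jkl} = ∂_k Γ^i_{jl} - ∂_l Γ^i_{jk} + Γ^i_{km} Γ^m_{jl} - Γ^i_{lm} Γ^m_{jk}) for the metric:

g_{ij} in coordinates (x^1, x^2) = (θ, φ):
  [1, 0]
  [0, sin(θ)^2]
Non-zero Christoffel symbols (Γ^k_{ij} = Γ^k_{ji}):
Γ^θ_{φ φ} = -sin(2*θ)/2
Γ^φ_{θ φ} = 1/tan(θ)
R^θ_{θ θ θ} = 0 (a repeated index in an antisymmetric pair)
R^φ_{θ φ θ} = ∂_φ Γ^φ_{θ θ} - ∂_θ Γ^φ_{θ φ} + Γ^φ_{φ m} Γ^m_{θ θ} - Γ^φ_{θ m} Γ^m_{θ φ}
  = (0) - (-1/sin(θ)^2) + (0) - (1/tan(θ)^2) = 1
R_{θθ} = R^θ_{θ θ θ} + R^φ_{θ φ θ} = (0) + (1) = 1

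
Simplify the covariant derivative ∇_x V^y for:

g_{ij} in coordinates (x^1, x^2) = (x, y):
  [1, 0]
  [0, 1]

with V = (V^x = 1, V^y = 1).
All Christoffel symbols are zero.
∇_x V^y = ∂_x V^y + Γ^y_{x j} V^j
  = (0) + (0)(1) + (0)(1)
  = 0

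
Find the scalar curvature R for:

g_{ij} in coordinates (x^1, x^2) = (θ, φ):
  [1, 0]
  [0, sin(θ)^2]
Non-zero Christoffel symbols (Γ^k_{ij} = Γ^k_{ji}):
Γ^θ_{φ φ} = -sin(2*θ)/2
Γ^φ_{θ φ} = 1/tan(θ)
Ricci tensor (R_{ij} = R^k_{ikj}): R_{θθ} = 1, R_{θφ} = 0, R_{φφ} = sin(θ)^2
Inverse metric: g^{θθ} = 1, g^{φφ} = 1/sin(θ)^2
R = g^{ij} R_{ij} = (1)(1) + (1/sin(θ)^2)(sin(θ)^2) = 2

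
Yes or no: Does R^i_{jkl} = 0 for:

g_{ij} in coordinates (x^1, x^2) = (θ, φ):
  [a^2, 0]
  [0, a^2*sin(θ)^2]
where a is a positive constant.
Non-zero Christoffel symbols:
Γ^θ_{φ φ} = -sin(2*θ)/2
Γ^φ_{θ φ} = 1/tan(θ)
Ricci tensor: R_{θθ} = 1, R_{θφ} = 0, R_{φφ} = sin(θ)^2
The Ricci tensor is non-zero, so the Riemann tensor is non-zero: not flat.
No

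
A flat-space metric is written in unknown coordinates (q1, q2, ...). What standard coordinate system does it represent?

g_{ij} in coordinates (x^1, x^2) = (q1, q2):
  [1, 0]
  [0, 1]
All components are constant and the metric is the identity, i.e. orthonormal rectilinear coordinates.
Cartesian (2D) coordinates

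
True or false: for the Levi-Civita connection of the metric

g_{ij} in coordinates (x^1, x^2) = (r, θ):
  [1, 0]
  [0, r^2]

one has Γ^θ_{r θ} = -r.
Γ^θ_{r θ} = (1/2) g^{θθ} (∂_r g_{θθ} + ∂_θ g_{θr} - ∂_θ g_{rθ}) = (1/2)(1/r^2)((2*r) + (0) - (0)) = 1/r
This differs from the proposed value -r.
False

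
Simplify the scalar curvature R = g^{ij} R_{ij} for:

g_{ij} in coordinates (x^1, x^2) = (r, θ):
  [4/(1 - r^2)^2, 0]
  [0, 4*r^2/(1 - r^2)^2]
Non-zero Christoffel symbols (Γ^k_{ij} = Γ^k_{ji}):
Γ^r_{r r} = 2*r/(1 - r^2)
Γ^r_{θ θ} = (r^3 + r)/(r^2 - 1)
Γ^θ_{r θ} = (-r^2 - 1)/(r^3 - r)
Ricci tensor (R_{ij} = R^k_{ikj}): R_{rr} = -4/(r^2 - 1)^2, R_{rθ} = 0, R_{θθ} = -4*r^2/(r^2 - 1)^2
Inverse metric: g^{rr} = (1 - r^2)^2/4, g^{θθ} = (1 - r^2)^2/(4*r^2)
R = g^{ij} R_{ij} = ((1 - r^2)^2/4)(-4/(r^2 - 1)^2) + ((1 - r^2)^2/(4*r^2))(-4*r^2/(r^2 - 1)^2) = -2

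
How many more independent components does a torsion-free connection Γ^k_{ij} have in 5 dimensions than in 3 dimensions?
Independent components in n dimensions: n × n(n+1)/2 = n^2(n+1)/2.
5D: 5 × 15 = 75
3D: 3 × 6 = 18
Difference = 75 - 18 = 57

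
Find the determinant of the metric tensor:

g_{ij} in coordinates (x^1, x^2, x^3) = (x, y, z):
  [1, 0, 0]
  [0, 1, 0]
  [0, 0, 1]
Diagonal metric: det(g) = g_{11}·g_{22}·g_{33}
= (1)·(1)·(1)
det(g) = 1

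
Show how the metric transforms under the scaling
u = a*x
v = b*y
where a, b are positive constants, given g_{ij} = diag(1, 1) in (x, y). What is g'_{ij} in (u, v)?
Invert the transformation: x = u/a, y = v/b
g'_{ij} = (∂x^k/∂x'^i)(∂x^l/∂x'^j) g_{kl}; with g_{kl} = δ_{kl} this is Σ_k (∂x^k/∂x'^i)(∂x^k/∂x'^j).
Jacobian: ∂x/∂u = 1/a, ∂x/∂v = 0, ∂y/∂u = 0, ∂y/∂v = 1/b
g'_{uu} = (1/a)(1/a) + (0)(0) = 1/a^2
g'_{uv} = (1/a)(0) + (0)(1/b) = 0
g'_{vv} = (0)(0) + (1/b)(1/b) = 1/b^2
g'_{ij} = diag(1/a^2, 1/b^2)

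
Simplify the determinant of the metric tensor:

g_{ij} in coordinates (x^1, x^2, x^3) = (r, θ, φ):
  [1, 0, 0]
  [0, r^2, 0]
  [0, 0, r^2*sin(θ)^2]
Diagonal metric: det(g) = g_{11}·g_{22}·g_{33}
= (1)·(r^2)·(r^2*sin(θ)^2)
det(g) = r^4*sin(θ)^2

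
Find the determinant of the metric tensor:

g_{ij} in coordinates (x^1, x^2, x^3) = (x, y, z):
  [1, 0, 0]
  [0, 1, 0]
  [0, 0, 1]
Diagonal metric: det(g) = g_{11}·g_{22}·g_{33}
= (1)·(1)·(1)
det(g) = 1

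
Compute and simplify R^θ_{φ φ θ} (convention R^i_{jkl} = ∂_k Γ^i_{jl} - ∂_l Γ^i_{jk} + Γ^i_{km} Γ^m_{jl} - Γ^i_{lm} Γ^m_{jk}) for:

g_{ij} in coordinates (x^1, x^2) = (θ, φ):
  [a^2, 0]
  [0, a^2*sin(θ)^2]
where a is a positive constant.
Non-zero Christoffel symbols (Γ^k_{ij} = Γ^k_{ji}):
Γ^θ_{φ φ} = -sin(2*θ)/2
Γ^φ_{θ φ} = 1/tan(θ)
R^θ_{φ φ θ} = ∂_φ Γ^θ_{φ θ} - ∂_θ Γ^θ_{φ φ} + Γ^θ_{φ m} Γ^m_{φ θ} - Γ^θ_{θ m} Γ^m_{φ φ}
  = (0) - (-cos(2*θ)) + (-cos(θ)^2) - (0) = -sin(θ)^2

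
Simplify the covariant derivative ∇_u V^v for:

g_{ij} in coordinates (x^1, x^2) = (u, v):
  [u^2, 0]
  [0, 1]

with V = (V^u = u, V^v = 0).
Non-zero Christoffel symbols:
Γ^u_{u u} = 1/u
∇_u V^v = ∂_u V^v + Γ^v_{u j} V^j
  = (0) + (0)(u) + (0)(0)
  = 0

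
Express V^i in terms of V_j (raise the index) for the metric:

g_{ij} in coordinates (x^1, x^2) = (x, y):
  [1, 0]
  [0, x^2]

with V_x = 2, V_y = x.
Inverse metric (diagonal): g^{xx} = 1, g^{yy} = 1/x^2
V^i = g^{ij} V_j:
V^x = (1)(2) + (0)(x) = 2
V^y = (0)(2) + (1/x^2)(x) = 1/x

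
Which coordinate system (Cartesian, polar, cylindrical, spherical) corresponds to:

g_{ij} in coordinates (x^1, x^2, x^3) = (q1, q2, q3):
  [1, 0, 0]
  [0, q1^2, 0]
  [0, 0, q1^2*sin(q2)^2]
The line element ds^2 = dq1^2 + q1^2 dq2^2 + q1^2 sin(q2)^2 dq3^2 is dr^2 + r^2 dθ^2 + r^2 sin(θ)^2 dφ^2 with q1 = r, q2 = θ, q3 = φ.
spherical coordinates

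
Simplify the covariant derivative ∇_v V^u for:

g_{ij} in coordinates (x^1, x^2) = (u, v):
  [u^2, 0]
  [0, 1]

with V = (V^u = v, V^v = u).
Non-zero Christoffel symbols:
Γ^u_{u u} = 1/u
∇_v V^u = ∂_v V^u + Γ^u_{v j} V^j
  = (1) + (0)(v) + (0)(u)
  = 1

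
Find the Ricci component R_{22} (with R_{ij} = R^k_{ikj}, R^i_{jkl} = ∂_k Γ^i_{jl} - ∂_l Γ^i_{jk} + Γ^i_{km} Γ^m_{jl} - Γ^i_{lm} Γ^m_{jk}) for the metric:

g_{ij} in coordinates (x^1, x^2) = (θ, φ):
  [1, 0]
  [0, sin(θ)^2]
Non-zero Christoffel symbols (Γ^k_{ij} = Γ^k_{ji}):
Γ^θ_{φ φ} = -sin(2*θ)/2
Γ^φ_{θ φ} = 1/tan(θ)
R^θ_{φ θ φ} = ∂_θ Γ^θ_{φ φ} - ∂_φ Γ^θ_{φ θ} + Γ^θ_{θ m} Γ^m_{φ φ} - Γ^θ_{φ m} Γ^m_{φ θ}
  = (-cos(2*θ)) - (0) + (0) - (-cos(θ)^2) = sin(θ)^2
R^φ_{φ φ φ} = 0 (a repeated index in an antisymmetric pair)
R_{φφ} = R^θ_{φ θ φ} + R^φ_{φ φ φ} = (sin(θ)^2) + (0) = sin(θ)^2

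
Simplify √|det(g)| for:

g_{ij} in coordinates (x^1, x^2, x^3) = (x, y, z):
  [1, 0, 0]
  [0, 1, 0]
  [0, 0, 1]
det(g) = 1
√|det(g)| = 1
Volume element: dV = 1 dx dy dz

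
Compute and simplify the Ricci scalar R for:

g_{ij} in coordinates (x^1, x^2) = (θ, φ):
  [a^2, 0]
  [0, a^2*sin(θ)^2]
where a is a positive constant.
Non-zero Christoffel symbols (Γ^k_{ij} = Γ^k_{ji}):
Γ^θ_{φ φ} = -sin(2*θ)/2
Γ^φ_{θ φ} = 1/tan(θ)
Ricci tensor (R_{ij} = R^k_{ikj}): R_{θθ} = 1, R_{θφ} = 0, R_{φφ} = sin(θ)^2
Inverse metric: g^{θθ} = 1/a^2, g^{φφ} = 1/(a^2*sin(θ)^2)
R = g^{ij} R_{ij} = (1/a^2)(1) + (1/(a^2*sin(θ)^2))(sin(θ)^2) = 2/a^2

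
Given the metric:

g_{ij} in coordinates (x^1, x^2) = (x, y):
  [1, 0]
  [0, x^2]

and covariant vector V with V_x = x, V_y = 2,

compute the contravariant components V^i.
Inverse metric (diagonal): g^{xx} = 1, g^{yy} = 1/x^2
V^i = g^{ij} V_j:
V^x = (1)(x) + (0)(2) = x
V^y = (0)(x) + (1/x^2)(2) = 2/x^2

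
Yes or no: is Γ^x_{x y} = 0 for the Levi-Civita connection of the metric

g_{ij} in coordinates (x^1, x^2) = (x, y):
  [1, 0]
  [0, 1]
Γ^x_{x y} = (1/2) g^{xx} (∂_x g_{xy} + ∂_y g_{xx} - ∂_x g_{xy}) = (1/2)(1)((0) + (0) - (0)) = 0
This equals the proposed value 0.
Yes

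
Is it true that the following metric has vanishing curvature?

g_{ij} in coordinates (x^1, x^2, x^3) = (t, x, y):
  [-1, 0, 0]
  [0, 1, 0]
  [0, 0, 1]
All metric components are constant, so every Christoffel symbol vanishes and R^i_{jkl} = 0.
Yes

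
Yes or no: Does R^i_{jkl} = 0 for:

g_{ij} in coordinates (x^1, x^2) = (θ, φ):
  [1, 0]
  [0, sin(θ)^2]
Non-zero Christoffel symbols:
Γ^θ_{φ φ} = -sin(2*θ)/2
Γ^φ_{θ φ} = 1/tan(θ)
Ricci tensor: R_{θθ} = 1, R_{θφ} = 0, R_{φφ} = sin(θ)^2
The Ricci tensor is non-zero, so the Riemann tensor is non-zero: not flat.
No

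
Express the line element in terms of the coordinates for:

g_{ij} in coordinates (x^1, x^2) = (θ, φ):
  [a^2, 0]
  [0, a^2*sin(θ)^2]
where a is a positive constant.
ds^2 = g_{ij} dx^i dx^j; only the non-zero components contribute.
ds^2 = a^2 dθ^2 + a^2*sin(θ)^2 dφ^2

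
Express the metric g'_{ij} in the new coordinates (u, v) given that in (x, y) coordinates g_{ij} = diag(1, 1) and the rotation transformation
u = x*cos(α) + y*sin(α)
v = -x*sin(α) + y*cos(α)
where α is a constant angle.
Invert the transformation: x = u*cos(α) - v*sin(α), y = u*sin(α) + v*cos(α)
g'_{ij} = (∂x^k/∂x'^i)(∂x^l/∂x'^j) g_{kl}; with g_{kl} = δ_{kl} this is Σ_k (∂x^k/∂x'^i)(∂x^k/∂x'^j).
Jacobian: ∂x/∂u = cos(α), ∂x/∂v = -sin(α), ∂y/∂u = sin(α), ∂y/∂v = cos(α)
g'_{uu} = (cos(α))(cos(α)) + (sin(α))(sin(α)) = 1
g'_{uv} = (cos(α))(-sin(α)) + (sin(α))(cos(α)) = 0
g'_{vv} = (-sin(α))(-sin(α)) + (cos(α))(cos(α)) = 1
g'_{ij} = diag(1, 1)
The Euclidean metric is invariant under rotations.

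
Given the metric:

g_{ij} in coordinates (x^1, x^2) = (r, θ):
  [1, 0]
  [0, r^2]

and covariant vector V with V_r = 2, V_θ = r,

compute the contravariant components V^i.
Inverse metric (diagonal): g^{rr} = 1, g^{θθ} = 1/r^2
V^i = g^{ij} V_j:
V^r = (1)(2) + (0)(r) = 2
V^θ = (0)(2) + (1/r^2)(r) = 1/r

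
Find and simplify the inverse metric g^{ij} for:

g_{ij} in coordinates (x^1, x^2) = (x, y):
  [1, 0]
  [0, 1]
The metric is diagonal, so g^{ij} is diagonal with entries 1/g_{ii}: diag(1, 1).
g^{ij}:
  [1, 0]
  [0, 1]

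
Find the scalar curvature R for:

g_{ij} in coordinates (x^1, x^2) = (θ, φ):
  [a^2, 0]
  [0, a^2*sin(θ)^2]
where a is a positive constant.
Non-zero Christoffel symbols (Γ^k_{ij} = Γ^k_{ji}):
Γ^θ_{φ φ} = -sin(2*θ)/2
Γ^φ_{θ φ} = 1/tan(θ)
Ricci tensor (R_{ij} = R^k_{ikj}): R_{θθ} = 1, R_{θφ} = 0, R_{φφ} = sin(θ)^2
Inverse metric: g^{θθ} = 1/a^2, g^{φφ} = 1/(a^2*sin(θ)^2)
R = g^{ij} R_{ij} = (1/a^2)(1) + (1/(a^2*sin(θ)^2))(sin(θ)^2) = 2/a^2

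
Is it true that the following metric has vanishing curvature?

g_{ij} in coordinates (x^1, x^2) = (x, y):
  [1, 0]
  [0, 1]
All metric components are constant, so every Christoffel symbol vanishes and R^i_{jkl} = 0.
Yes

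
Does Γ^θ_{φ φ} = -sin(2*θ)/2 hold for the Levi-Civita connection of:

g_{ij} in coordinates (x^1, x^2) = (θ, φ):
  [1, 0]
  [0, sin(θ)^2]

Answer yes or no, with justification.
Γ^θ_{φ φ} = (1/2) g^{θθ} (∂_φ g_{θφ} + ∂_φ g_{θφ} - ∂_θ g_{φφ}) = (1/2)(1)((0) + (0) - (sin(2*θ))) = -sin(2*θ)/2
This equals the proposed value -sin(2*θ)/2.
Yes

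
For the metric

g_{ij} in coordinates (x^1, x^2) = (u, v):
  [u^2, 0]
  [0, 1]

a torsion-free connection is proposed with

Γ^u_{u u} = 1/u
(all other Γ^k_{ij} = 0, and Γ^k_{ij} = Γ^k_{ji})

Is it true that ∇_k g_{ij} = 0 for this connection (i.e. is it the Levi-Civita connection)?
Using ∇_k g_{ij} = ∂_k g_{ij} - Γ^m_{ki} g_{mj} - Γ^m_{kj} g_{im}:
e.g. ∇_u g_{uu} = (2*u) - (u) - (u) = 0
Every component ∇_k g_{ij} vanishes: the connection is metric compatible.
Yes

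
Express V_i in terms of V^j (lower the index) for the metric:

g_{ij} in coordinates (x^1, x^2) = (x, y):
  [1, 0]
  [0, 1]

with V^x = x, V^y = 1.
V_i = g_{ij} V^j:
V_x = (1)(x) + (0)(1) = x
V_y = (0)(x) + (1)(1) = 1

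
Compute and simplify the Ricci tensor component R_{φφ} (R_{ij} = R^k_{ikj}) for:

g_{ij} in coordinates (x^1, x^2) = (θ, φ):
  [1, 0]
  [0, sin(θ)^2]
Non-zero Christoffel symbols (Γ^k_{ij} = Γ^k_{ji}):
Γ^θ_{φ φ} = -sin(2*θ)/2
Γ^φ_{θ φ} = 1/tan(θ)
R^θ_{φ θ φ} = ∂_θ Γ^θ_{φ φ} - ∂_φ Γ^θ_{φ θ} + Γ^θ_{θ m} Γ^m_{φ φ} - Γ^θ_{φ m} Γ^m_{φ θ}
  = (-cos(2*θ)) - (0) + (0) - (-cos(θ)^2) = sin(θ)^2
R^φ_{φ φ φ} = 0 (a repeated index in an antisymmetric pair)
R_{φφ} = R^θ_{φ θ φ} + R^φ_{φ φ φ} = (sin(θ)^2) + (0) = sin(θ)^2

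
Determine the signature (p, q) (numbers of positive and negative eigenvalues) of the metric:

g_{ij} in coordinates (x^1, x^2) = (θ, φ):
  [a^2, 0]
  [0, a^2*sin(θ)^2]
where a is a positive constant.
The metric is diagonal, so its eigenvalues are the diagonal entries: a^2, a^2*sin(θ)^2 (at a generic point, where coordinate-dependent entries are positive).
2 positive, 0 negative.
(2, 0) - Riemannian (positive definite)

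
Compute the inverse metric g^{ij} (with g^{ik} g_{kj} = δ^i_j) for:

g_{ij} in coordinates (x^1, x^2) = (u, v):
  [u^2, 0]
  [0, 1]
The metric is diagonal, so g^{ij} is diagonal with entries 1/g_{ii}: diag(1/(u^2), 1).
g^{ij}:
  [1/u^2, 0]
  [0, 1]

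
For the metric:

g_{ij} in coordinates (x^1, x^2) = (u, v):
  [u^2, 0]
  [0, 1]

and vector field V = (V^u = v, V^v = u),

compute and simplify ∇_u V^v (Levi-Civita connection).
Non-zero Christoffel symbols:
Γ^u_{u u} = 1/u
∇_u V^v = ∂_u V^v + Γ^v_{u j} V^j
  = (1) + (0)(v) + (0)(u)
  = 1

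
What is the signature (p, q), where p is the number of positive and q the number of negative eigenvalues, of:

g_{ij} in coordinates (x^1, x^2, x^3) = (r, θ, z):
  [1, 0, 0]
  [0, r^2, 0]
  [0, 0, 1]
The metric is diagonal, so its eigenvalues are the diagonal entries: 1, r^2, 1 (at a generic point, where coordinate-dependent entries are positive).
3 positive, 0 negative.
(3, 0) - Riemannian (positive definite)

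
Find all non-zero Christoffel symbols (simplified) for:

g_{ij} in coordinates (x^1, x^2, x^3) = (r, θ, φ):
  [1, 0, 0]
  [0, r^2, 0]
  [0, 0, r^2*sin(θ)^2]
Using Γ^k_{ij} = (1/2) g^{km} (∂_i g_{mj} + ∂_j g_{mi} - ∂_m g_{ij}); the metric is diagonal, so only the m = k term contributes.
Non-zero symbols (using the symmetry Γ^k_{ij} = Γ^k_{ji}):
Γ^r_{θ θ} = (1/2) g^{rr} (∂_θ g_{rθ} + ∂_θ g_{rθ} - ∂_r g_{θθ}) = (1/2)(1)((0) + (0) - (2*r)) = -r
Γ^r_{φ φ} = (1/2) g^{rr} (∂_φ g_{rφ} + ∂_φ g_{rφ} - ∂_r g_{φφ}) = (1/2)(1)((0) + (0) - (2*r*sin(θ)^2)) = -r*sin(θ)^2
Γ^θ_{r θ} = (1/2) g^{θθ} (∂_r g_{θθ} + ∂_θ g_{θr} - ∂_θ g_{rθ}) = (1/2)(1/r^2)((2*r) + (0) - (0)) = 1/r
Γ^θ_{φ φ} = (1/2) g^{θθ} (∂_φ g_{θφ} + ∂_φ g_{θφ} - ∂_θ g_{φφ}) = (1/2)(1/r^2)((0) + (0) - (r^2*sin(2*θ))) = -sin(2*θ)/2
Γ^φ_{r φ} = (1/2) g^{φφ} (∂_r g_{φφ} + ∂_φ g_{φr} - ∂_φ g_{rφ}) = (1/2)(1/(r^2*sin(θ)^2))((2*r*sin(θ)^2) + (0) - (0)) = 1/r
Γ^φ_{θ φ} = (1/2) g^{φφ} (∂_θ g_{φφ} + ∂_φ g_{φθ} - ∂_φ g_{θφ}) = (1/2)(1/(r^2*sin(θ)^2))((r^2*sin(2*θ)) + (0) - (0)) = 1/tan(θ)
All other Christoffel symbols are zero.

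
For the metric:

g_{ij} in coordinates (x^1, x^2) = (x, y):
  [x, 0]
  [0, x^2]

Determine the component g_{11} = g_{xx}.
With x^1 = x, x^2 = y, g_{11} = g_{xx} is the row-1, column-1 entry of the matrix.
g_{11} = x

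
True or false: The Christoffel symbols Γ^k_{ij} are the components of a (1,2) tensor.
Under a change of coordinates Γ picks up an inhomogeneous term ∂²x/∂x'∂x'; e.g. Γ = 0 in Cartesian coordinates but Γ^r_{θθ} = -r in polar coordinates on the same flat plane.
False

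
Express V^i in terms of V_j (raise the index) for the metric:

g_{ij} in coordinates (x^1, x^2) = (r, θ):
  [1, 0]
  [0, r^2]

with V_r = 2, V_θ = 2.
Inverse metric (diagonal): g^{rr} = 1, g^{θθ} = 1/r^2
V^i = g^{ij} V_j:
V^r = (1)(2) + (0)(2) = 2
V^θ = (0)(2) + (1/r^2)(2) = 2/r^2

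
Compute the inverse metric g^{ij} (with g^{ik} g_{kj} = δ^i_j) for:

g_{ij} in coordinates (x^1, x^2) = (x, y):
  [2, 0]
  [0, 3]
The metric is diagonal, so g^{ij} is diagonal with entries 1/g_{ii}: diag(1/2, 1/3).
g^{ij}:
  [1/2, 0]
  [0, 1/3]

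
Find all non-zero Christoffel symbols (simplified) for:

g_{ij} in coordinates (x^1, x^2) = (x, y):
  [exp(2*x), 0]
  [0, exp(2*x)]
Using Γ^k_{ij} = (1/2) g^{km} (∂_i g_{mj} + ∂_j g_{mi} - ∂_m g_{ij}); the metric is diagonal, so only the m = k term contributes.
Non-zero symbols (using the symmetry Γ^k_{ij} = Γ^k_{ji}):
Γ^x_{x x} = (1/2) g^{xx} (∂_x g_{xx} + ∂_x g_{xx} - ∂_x g_{xx}) = (1/2)(exp(-2*x))((2*exp(2*x)) + (2*exp(2*x)) - (2*exp(2*x))) = 1
Γ^x_{y y} = (1/2) g^{xx} (∂_y g_{xy} + ∂_y g_{xy} - ∂_x g_{yy}) = (1/2)(exp(-2*x))((0) + (0) - (2*exp(2*x))) = -1
Γ^y_{x y} = (1/2) g^{yy} (∂_x g_{yy} + ∂_y g_{yx} - ∂_y g_{xy}) = (1/2)(exp(-2*x))((2*exp(2*x)) + (0) - (0)) = 1
All other Christoffel symbols are zero.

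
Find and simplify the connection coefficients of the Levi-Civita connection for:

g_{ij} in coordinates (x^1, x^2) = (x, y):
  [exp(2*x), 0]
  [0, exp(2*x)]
Using Γ^k_{ij} = (1/2) g^{km} (∂_i g_{mj} + ∂_j g_{mi} - ∂_m g_{ij}); the metric is diagonal, so only the m = k term contributes.
Non-zero symbols (using the symmetry Γ^k_{ij} = Γ^k_{ji}):
Γ^x_{x x} = (1/2) g^{xx} (∂_x g_{xx} + ∂_x g_{xx} - ∂_x g_{xx}) = (1/2)(exp(-2*x))((2*exp(2*x)) + (2*exp(2*x)) - (2*exp(2*x))) = 1
Γ^x_{y y} = (1/2) g^{xx} (∂_y g_{xy} + ∂_y g_{xy} - ∂_x g_{yy}) = (1/2)(exp(-2*x))((0) + (0) - (2*exp(2*x))) = -1
Γ^y_{x y} = (1/2) g^{yy} (∂_x g_{yy} + ∂_y g_{yx} - ∂_y g_{xy}) = (1/2)(exp(-2*x))((2*exp(2*x)) + (0) - (0)) = 1
All other Christoffel symbols are zero.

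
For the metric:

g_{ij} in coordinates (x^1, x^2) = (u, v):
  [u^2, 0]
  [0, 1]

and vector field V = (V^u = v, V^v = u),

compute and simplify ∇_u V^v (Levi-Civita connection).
Non-zero Christoffel symbols:
Γ^u_{u u} = 1/u
∇_u V^v = ∂_u V^v + Γ^v_{u j} V^j
  = (1) + (0)(v) + (0)(u)
  = 1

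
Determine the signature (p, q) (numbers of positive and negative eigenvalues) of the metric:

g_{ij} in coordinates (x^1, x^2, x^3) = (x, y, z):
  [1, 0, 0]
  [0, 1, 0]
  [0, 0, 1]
The metric is diagonal, so its eigenvalues are the diagonal entries: 1, 1, 1 (at a generic point, where coordinate-dependent entries are positive).
3 positive, 0 negative.
(3, 0) - Riemannian (positive definite)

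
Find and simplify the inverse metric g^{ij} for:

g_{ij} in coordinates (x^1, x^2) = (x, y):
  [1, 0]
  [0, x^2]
The metric is diagonal, so g^{ij} is diagonal with entries 1/g_{ii}: diag(1, 1/(x^2)).
g^{ij}:
  [1, 0]
  [0, 1/x^2]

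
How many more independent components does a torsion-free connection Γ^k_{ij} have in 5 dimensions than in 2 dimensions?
Independent components in n dimensions: n × n(n+1)/2 = n^2(n+1)/2.
5D: 5 × 15 = 75
2D: 2 × 3 = 6
Difference = 75 - 6 = 69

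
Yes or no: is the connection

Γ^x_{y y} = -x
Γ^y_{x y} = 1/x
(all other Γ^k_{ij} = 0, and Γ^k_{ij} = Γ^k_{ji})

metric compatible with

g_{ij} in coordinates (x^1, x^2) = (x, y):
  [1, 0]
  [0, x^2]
Using ∇_k g_{ij} = ∂_k g_{ij} - Γ^m_{ki} g_{mj} - Γ^m_{kj} g_{im}:
e.g. ∇_x g_{yy} = (2*x) - (x) - (x) = 0
Every component ∇_k g_{ij} vanishes: the connection is metric compatible.
Yes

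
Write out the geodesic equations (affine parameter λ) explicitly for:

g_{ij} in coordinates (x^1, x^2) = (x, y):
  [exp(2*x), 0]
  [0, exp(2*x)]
Geodesic equation: d^2x^k/dλ^2 + Γ^k_{ij} (dx^i/dλ)(dx^j/dλ) = 0.
Non-zero Christoffel symbols:
Γ^x_{x x} = 1
Γ^x_{y y} = -1
Γ^y_{x y} = 1
Substituting (the symmetric pair Γ^k_{ij}, Γ^k_{ji} combines into a factor 2):
d^2x/dλ^2 + (dx/dλ)^2 - (dy/dλ)^2 = 0
d^2y/dλ^2 + 2 (dx/dλ)(dy/dλ) = 0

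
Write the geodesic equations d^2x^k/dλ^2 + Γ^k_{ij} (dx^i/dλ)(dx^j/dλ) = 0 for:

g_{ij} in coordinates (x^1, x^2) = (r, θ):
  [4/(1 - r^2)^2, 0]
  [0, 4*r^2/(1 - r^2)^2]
Geodesic equation: d^2x^k/dλ^2 + Γ^k_{ij} (dx^i/dλ)(dx^j/dλ) = 0.
Non-zero Christoffel symbols:
Γ^r_{r r} = 2*r/(1 - r^2)
Γ^r_{θ θ} = (r^3 + r)/(r^2 - 1)
Γ^θ_{r θ} = (-r^2 - 1)/(r^3 - r)
Substituting (the symmetric pair Γ^k_{ij}, Γ^k_{ji} combines into a factor 2):
d^2r/dλ^2 + (2*r/(1 - r^2)) (dr/dλ)^2 + ((r^3 + r)/(r^2 - 1)) (dθ/dλ)^2 = 0
d^2θ/dλ^2 + ((-2*r^2 - 2)/(r^3 - r)) (dr/dλ)(dθ/dλ) = 0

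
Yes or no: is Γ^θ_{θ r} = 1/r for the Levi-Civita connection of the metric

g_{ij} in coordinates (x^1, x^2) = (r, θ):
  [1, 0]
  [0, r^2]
Γ^θ_{θ r} = (1/2) g^{θθ} (∂_θ g_{θr} + ∂_r g_{θθ} - ∂_θ g_{θr}) = (1/2)(1/r^2)((0) + (2*r) - (0)) = 1/r
This equals the proposed value 1/r.
Yes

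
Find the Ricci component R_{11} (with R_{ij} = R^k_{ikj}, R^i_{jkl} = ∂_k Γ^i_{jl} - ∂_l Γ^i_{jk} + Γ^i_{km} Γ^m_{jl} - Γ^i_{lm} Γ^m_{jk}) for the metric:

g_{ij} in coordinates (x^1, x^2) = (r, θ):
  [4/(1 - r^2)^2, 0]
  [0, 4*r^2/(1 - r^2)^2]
Non-zero Christoffel symbols (Γ^k_{ij} = Γ^k_{ji}):
Γ^r_{r r} = 2*r/(1 - r^2)
Γ^r_{θ θ} = (r^3 + r)/(r^2 - 1)
Γ^θ_{r θ} = (-r^2 - 1)/(r^3 - r)
R^r_{r r r} = 0 (a repeated index in an antisymmetric pair)
R^θ_{r θ r} = ∂_θ Γ^θ_{r r} - ∂_r Γ^θ_{r θ} + Γ^θ_{θ m} Γ^m_{r r} - Γ^θ_{r m} Γ^m_{r θ}
  = (0) - ((r^4 + 4*r^2 - 1)/(r^3 - r)^2) + (2*(r^2 + 1)/(r^2 - 1)^2) - ((r^2 + 1)^2/(r^3 - r)^2) = -4/(r^2 - 1)^2
R_{rr} = R^r_{r r r} + R^θ_{r θ r} = (0) + (-4/(r^2 - 1)^2) = -4/(r^2 - 1)^2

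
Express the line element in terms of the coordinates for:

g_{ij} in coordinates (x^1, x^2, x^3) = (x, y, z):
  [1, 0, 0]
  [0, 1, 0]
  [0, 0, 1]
ds^2 = g_{ij} dx^i dx^j; only the non-zero components contribute.
ds^2 = dx^2 + dy^2 + dz^2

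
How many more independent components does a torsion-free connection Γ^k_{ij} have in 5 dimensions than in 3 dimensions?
Independent components in n dimensions: n × n(n+1)/2 = n^2(n+1)/2.
5D: 5 × 15 = 75
3D: 3 × 6 = 18
Difference = 75 - 18 = 57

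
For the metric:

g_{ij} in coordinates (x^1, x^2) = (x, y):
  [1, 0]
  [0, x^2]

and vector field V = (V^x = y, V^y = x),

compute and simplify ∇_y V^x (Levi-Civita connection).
Non-zero Christoffel symbols:
Γ^x_{y y} = -x
Γ^y_{x y} = 1/x
∇_y V^x = ∂_y V^x + Γ^x_{y j} V^j
  = (1) + (0)(y) + (-x)(x)
  = 1 - x^2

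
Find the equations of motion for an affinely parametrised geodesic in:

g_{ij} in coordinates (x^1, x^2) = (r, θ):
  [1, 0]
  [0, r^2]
Geodesic equation: d^2x^k/dλ^2 + Γ^k_{ij} (dx^i/dλ)(dx^j/dλ) = 0.
Non-zero Christoffel symbols:
Γ^r_{θ θ} = -r
Γ^θ_{r θ} = 1/r
Substituting (the symmetric pair Γ^k_{ij}, Γ^k_{ji} combines into a factor 2):
d^2r/dλ^2 - r (dθ/dλ)^2 = 0
d^2θ/dλ^2 + (2/r) (dr/dλ)(dθ/dλ) = 0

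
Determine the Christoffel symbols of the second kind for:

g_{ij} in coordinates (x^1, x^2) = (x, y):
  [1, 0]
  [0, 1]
Using Γ^k_{ij} = (1/2) g^{km} (∂_i g_{mj} + ∂_j g_{mi} - ∂_m g_{ij}); the metric is diagonal, so only the m = k term contributes.
Every metric component is constant, so all ∂_m g_{ij} = 0 and every Christoffel symbol vanishes.
All Christoffel symbols are zero.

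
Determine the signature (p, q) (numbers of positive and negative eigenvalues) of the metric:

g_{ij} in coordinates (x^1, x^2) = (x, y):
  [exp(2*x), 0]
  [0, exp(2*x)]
The metric is diagonal, so its eigenvalues are the diagonal entries: exp(2*x), exp(2*x) (at a generic point, where coordinate-dependent entries are positive).
2 positive, 0 negative.
(2, 0) - Riemannian (positive definite)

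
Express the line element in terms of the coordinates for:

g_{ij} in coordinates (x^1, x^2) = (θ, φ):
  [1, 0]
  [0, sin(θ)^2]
ds^2 = g_{ij} dx^i dx^j; only the non-zero components contribute.
ds^2 = dθ^2 + sin(θ)^2 dφ^2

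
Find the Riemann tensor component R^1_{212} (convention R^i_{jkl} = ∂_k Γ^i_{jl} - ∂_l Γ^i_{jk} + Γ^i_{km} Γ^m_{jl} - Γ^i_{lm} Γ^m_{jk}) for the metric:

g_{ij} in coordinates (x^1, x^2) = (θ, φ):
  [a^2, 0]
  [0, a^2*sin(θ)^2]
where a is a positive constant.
Non-zero Christoffel symbols (Γ^k_{ij} = Γ^k_{ji}):
Γ^θ_{φ φ} = -sin(2*θ)/2
Γ^φ_{θ φ} = 1/tan(θ)
R^θ_{φ θ φ} = ∂_θ Γ^θ_{φ φ} - ∂_φ Γ^θ_{φ θ} + Γ^θ_{θ m} Γ^m_{φ φ} - Γ^θ_{φ m} Γ^m_{φ θ}
  = (-cos(2*θ)) - (0) + (0) - (-cos(θ)^2) = sin(θ)^2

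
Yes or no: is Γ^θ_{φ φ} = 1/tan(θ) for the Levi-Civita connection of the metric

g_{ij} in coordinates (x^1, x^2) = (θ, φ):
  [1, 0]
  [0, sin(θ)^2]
Γ^θ_{φ φ} = (1/2) g^{θθ} (∂_φ g_{θφ} + ∂_φ g_{θφ} - ∂_θ g_{φφ}) = (1/2)(1)((0) + (0) - (sin(2*θ))) = -sin(2*θ)/2
This differs from the proposed value 1/tan(θ).
No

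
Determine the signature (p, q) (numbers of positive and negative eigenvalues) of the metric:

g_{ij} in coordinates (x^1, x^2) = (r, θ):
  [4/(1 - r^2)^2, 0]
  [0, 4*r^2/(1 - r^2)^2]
The metric is diagonal, so its eigenvalues are the diagonal entries: 4/(1 - r^2)^2, 4*r^2/(1 - r^2)^2 (at a generic point, where coordinate-dependent entries are positive).
2 positive, 0 negative.
(2, 0) - Riemannian (positive definite)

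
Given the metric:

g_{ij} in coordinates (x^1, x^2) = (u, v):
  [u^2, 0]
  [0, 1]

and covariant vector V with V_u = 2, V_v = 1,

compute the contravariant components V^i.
Inverse metric (diagonal): g^{uu} = 1/u^2, g^{vv} = 1
V^i = g^{ij} V_j:
V^u = (1/u^2)(2) + (0)(1) = 2/u^2
V^v = (0)(2) + (1)(1) = 1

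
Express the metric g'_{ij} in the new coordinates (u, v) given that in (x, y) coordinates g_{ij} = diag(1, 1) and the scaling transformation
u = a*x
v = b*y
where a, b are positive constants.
Invert the transformation: x = u/a, y = v/b
g'_{ij} = (∂x^k/∂x'^i)(∂x^l/∂x'^j) g_{kl}; with g_{kl} = δ_{kl} this is Σ_k (∂x^k/∂x'^i)(∂x^k/∂x'^j).
Jacobian: ∂x/∂u = 1/a, ∂x/∂v = 0, ∂y/∂u = 0, ∂y/∂v = 1/b
g'_{uu} = (1/a)(1/a) + (0)(0) = 1/a^2
g'_{uv} = (1/a)(0) + (0)(1/b) = 0
g'_{vv} = (0)(0) + (1/b)(1/b) = 1/b^2
g'_{ij} = diag(1/a^2, 1/b^2)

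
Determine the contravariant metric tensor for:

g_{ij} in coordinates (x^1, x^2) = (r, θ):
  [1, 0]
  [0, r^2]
The metric is diagonal, so g^{ij} is diagonal with entries 1/g_{ii}: diag(1, 1/(r^2)).
g^{ij}:
  [1, 0]
  [0, 1/r^2]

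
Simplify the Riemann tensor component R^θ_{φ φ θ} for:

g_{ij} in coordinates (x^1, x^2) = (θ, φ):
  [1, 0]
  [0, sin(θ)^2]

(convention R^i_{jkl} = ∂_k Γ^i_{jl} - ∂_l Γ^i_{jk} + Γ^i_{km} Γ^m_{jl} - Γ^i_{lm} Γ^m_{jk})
Non-zero Christoffel symbols (Γ^k_{ij} = Γ^k_{ji}):
Γ^θ_{φ φ} = -sin(2*θ)/2
Γ^φ_{θ φ} = 1/tan(θ)
R^θ_{φ φ θ} = ∂_φ Γ^θ_{φ θ} - ∂_θ Γ^θ_{φ φ} + Γ^θ_{φ m} Γ^m_{φ θ} - Γ^θ_{θ m} Γ^m_{φ φ}
  = (0) - (-cos(2*θ)) + (-cos(θ)^2) - (0) = -sin(θ)^2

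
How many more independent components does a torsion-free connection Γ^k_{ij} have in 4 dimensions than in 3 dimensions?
Independent components in n dimensions: n × n(n+1)/2 = n^2(n+1)/2.
4D: 4 × 10 = 40
3D: 3 × 6 = 18
Difference = 40 - 18 = 22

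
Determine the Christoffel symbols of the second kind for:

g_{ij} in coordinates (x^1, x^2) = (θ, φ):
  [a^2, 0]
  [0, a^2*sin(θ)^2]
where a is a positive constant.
Using Γ^k_{ij} = (1/2) g^{km} (∂_i g_{mj} + ∂_j g_{mi} - ∂_m g_{ij}); the metric is diagonal, so only the m = k term contributes.
Non-zero symbols (using the symmetry Γ^k_{ij} = Γ^k_{ji}):
Γ^θ_{φ φ} = (1/2) g^{θθ} (∂_φ g_{θφ} + ∂_φ g_{θφ} - ∂_θ g_{φφ}) = (1/2)(1/a^2)((0) + (0) - (a^2*sin(2*θ))) = -sin(2*θ)/2
Γ^φ_{θ φ} = (1/2) g^{φφ} (∂_θ g_{φφ} + ∂_φ g_{φθ} - ∂_φ g_{θφ}) = (1/2)(1/(a^2*sin(θ)^2))((a^2*sin(2*θ)) + (0) - (0)) = 1/tan(θ)
All other Christoffel symbols are zero.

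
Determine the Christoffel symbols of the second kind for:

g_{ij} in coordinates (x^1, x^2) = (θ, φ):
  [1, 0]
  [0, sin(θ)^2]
Using Γ^k_{ij} = (1/2) g^{km} (∂_i g_{mj} + ∂_j g_{mi} - ∂_m g_{ij}); the metric is diagonal, so only the m = k term contributes.
Non-zero symbols (using the symmetry Γ^k_{ij} = Γ^k_{ji}):
Γ^θ_{φ φ} = (1/2) g^{θθ} (∂_φ g_{θφ} + ∂_φ g_{θφ} - ∂_θ g_{φφ}) = (1/2)(1)((0) + (0) - (sin(2*θ))) = -sin(2*θ)/2
Γ^φ_{θ φ} = (1/2) g^{φφ} (∂_θ g_{φφ} + ∂_φ g_{φθ} - ∂_φ g_{θφ}) = (1/2)(1/sin(θ)^2)((sin(2*θ)) + (0) - (0)) = 1/tan(θ)
All other Christoffel symbols are zero.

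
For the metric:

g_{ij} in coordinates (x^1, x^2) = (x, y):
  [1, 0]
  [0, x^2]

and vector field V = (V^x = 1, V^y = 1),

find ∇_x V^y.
Non-zero Christoffel symbols:
Γ^x_{y y} = -x
Γ^y_{x y} = 1/x
∇_x V^y = ∂_x V^y + Γ^y_{x j} V^j
  = (0) + (0)(1) + (1/x)(1)
  = 1/x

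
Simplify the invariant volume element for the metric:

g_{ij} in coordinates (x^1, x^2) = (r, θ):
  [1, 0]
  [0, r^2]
det(g) = r^2
√|det(g)| = r
Volume element: dV = r dr dθ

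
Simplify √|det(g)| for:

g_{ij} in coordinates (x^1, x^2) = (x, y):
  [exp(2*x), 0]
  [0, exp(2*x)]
det(g) = exp(4*x)
√|det(g)| = exp(2*x)
Volume element: dV = exp(2*x) dx dy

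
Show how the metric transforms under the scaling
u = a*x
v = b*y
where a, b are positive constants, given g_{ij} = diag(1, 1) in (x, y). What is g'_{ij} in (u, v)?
Invert the transformation: x = u/a, y = v/b
g'_{ij} = (∂x^k/∂x'^i)(∂x^l/∂x'^j) g_{kl}; with g_{kl} = δ_{kl} this is Σ_k (∂x^k/∂x'^i)(∂x^k/∂x'^j).
Jacobian: ∂x/∂u = 1/a, ∂x/∂v = 0, ∂y/∂u = 0, ∂y/∂v = 1/b
g'_{uu} = (1/a)(1/a) + (0)(0) = 1/a^2
g'_{uv} = (1/a)(0) + (0)(1/b) = 0
g'_{vv} = (0)(0) + (1/b)(1/b) = 1/b^2
g'_{ij} = diag(1/a^2, 1/b^2)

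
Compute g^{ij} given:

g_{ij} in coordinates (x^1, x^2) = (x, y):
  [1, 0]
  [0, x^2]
The metric is diagonal, so g^{ij} is diagonal with entries 1/g_{ii}: diag(1, 1/(x^2)).
g^{ij}:
  [1, 0]
  [0, 1/x^2]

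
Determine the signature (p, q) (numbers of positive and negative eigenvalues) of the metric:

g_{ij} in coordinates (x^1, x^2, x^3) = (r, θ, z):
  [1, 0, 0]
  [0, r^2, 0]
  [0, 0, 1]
The metric is diagonal, so its eigenvalues are the diagonal entries: 1, r^2, 1 (at a generic point, where coordinate-dependent entries are positive).
3 positive, 0 negative.
(3, 0) - Riemannian (positive definite)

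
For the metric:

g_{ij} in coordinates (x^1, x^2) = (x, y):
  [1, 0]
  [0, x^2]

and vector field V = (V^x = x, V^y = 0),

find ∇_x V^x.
Non-zero Christoffel symbols:
Γ^x_{y y} = -x
Γ^y_{x y} = 1/x
∇_x V^x = ∂_x V^x + Γ^x_{x j} V^j
  = (1) + (0)(x) + (0)(0)
  = 1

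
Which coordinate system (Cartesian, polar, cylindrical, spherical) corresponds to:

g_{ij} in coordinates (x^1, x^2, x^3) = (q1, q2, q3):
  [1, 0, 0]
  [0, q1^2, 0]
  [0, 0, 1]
The line element ds^2 = dq1^2 + q1^2 dq2^2 + dq3^2 is dr^2 + r^2 dθ^2 + dz^2 with q1 = r, q2 = θ, q3 = z.
cylindrical coordinates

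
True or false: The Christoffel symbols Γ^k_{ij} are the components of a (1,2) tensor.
Under a change of coordinates Γ picks up an inhomogeneous term ∂²x/∂x'∂x'; e.g. Γ = 0 in Cartesian coordinates but Γ^r_{θθ} = -r in polar coordinates on the same flat plane.
False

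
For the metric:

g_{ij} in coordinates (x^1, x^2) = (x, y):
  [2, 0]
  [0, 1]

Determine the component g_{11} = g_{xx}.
With x^1 = x, x^2 = y, g_{11} = g_{xx} is the row-1, column-1 entry of the matrix.
g_{11} = 2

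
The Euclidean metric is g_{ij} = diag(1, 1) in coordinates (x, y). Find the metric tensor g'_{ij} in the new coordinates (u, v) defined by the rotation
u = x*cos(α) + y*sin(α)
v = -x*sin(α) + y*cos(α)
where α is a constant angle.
Invert the transformation: x = u*cos(α) - v*sin(α), y = u*sin(α) + v*cos(α)
g'_{ij} = (∂x^k/∂x'^i)(∂x^l/∂x'^j) g_{kl}; with g_{kl} = δ_{kl} this is Σ_k (∂x^k/∂x'^i)(∂x^k/∂x'^j).
Jacobian: ∂x/∂u = cos(α), ∂x/∂v = -sin(α), ∂y/∂u = sin(α), ∂y/∂v = cos(α)
g'_{uu} = (cos(α))(cos(α)) + (sin(α))(sin(α)) = 1
g'_{uv} = (cos(α))(-sin(α)) + (sin(α))(cos(α)) = 0
g'_{vv} = (-sin(α))(-sin(α)) + (cos(α))(cos(α)) = 1
g'_{ij} = diag(1, 1)
The Euclidean metric is invariant under rotations.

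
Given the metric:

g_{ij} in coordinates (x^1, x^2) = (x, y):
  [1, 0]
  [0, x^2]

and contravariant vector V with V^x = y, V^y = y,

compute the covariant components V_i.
V_i = g_{ij} V^j:
V_x = (1)(y) + (0)(y) = y
V_y = (0)(y) + (x^2)(y) = x^2*y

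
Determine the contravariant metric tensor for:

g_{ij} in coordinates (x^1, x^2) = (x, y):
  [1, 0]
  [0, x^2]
The metric is diagonal, so g^{ij} is diagonal with entries 1/g_{ii}: diag(1, 1/(x^2)).
g^{ij}:
  [1, 0]
  [0, 1/x^2]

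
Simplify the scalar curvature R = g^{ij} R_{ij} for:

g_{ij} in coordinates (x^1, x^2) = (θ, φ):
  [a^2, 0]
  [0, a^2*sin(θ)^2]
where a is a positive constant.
Non-zero Christoffel symbols (Γ^k_{ij} = Γ^k_{ji}):
Γ^θ_{φ φ} = -sin(2*θ)/2
Γ^φ_{θ φ} = 1/tan(θ)
Ricci tensor (R_{ij} = R^k_{ikj}): R_{θθ} = 1, R_{θφ} = 0, R_{φφ} = sin(θ)^2
Inverse metric: g^{θθ} = 1/a^2, g^{φφ} = 1/(a^2*sin(θ)^2)
R = g^{ij} R_{ij} = (1/a^2)(1) + (1/(a^2*sin(θ)^2))(sin(θ)^2) = 2/a^2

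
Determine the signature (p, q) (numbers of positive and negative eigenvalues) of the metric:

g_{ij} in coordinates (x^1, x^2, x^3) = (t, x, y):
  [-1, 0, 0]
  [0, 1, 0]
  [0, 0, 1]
The metric is diagonal, so its eigenvalues are the diagonal entries: -1, 1, 1 (at a generic point, where coordinate-dependent entries are positive).
2 positive, 1 negative.
(2, 1) - Lorentzian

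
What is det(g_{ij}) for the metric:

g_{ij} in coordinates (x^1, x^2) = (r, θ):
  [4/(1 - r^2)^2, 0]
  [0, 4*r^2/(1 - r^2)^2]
For a 2×2 metric: det(g) = g_{11}·g_{22} - g_{12}·g_{21}
= (4/(1 - r^2)^2)·(4*r^2/(1 - r^2)^2) - (0)·(0)
= 16*r^2/(1 - r^2)^4 - 0
det(g) = 16*r^2/(1 - r^2)^4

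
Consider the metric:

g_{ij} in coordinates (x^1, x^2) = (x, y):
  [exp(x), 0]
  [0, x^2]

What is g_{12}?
With x^1 = x, x^2 = y, g_{12} = g_{xy} is the row-1, column-2 entry of the matrix.
g_{12} = 0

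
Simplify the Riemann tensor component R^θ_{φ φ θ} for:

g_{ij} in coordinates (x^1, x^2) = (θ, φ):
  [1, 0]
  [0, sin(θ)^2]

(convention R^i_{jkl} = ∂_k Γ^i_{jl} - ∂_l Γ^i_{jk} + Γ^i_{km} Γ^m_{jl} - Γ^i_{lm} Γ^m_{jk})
Non-zero Christoffel symbols (Γ^k_{ij} = Γ^k_{ji}):
Γ^θ_{φ φ} = -sin(2*θ)/2
Γ^φ_{θ φ} = 1/tan(θ)
R^θ_{φ φ θ} = ∂_φ Γ^θ_{φ θ} - ∂_θ Γ^θ_{φ φ} + Γ^θ_{φ m} Γ^m_{φ θ} - Γ^θ_{θ m} Γ^m_{φ φ}
  = (0) - (-cos(2*θ)) + (-cos(θ)^2) - (0) = -sin(θ)^2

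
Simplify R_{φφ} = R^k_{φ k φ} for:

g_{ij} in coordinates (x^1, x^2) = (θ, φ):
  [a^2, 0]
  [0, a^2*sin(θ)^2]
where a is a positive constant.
Non-zero Christoffel symbols (Γ^k_{ij} = Γ^k_{ji}):
Γ^θ_{φ φ} = -sin(2*θ)/2
Γ^φ_{θ φ} = 1/tan(θ)
R^θ_{φ θ φ} = ∂_θ Γ^θ_{φ φ} - ∂_φ Γ^θ_{φ θ} + Γ^θ_{θ m} Γ^m_{φ φ} - Γ^θ_{φ m} Γ^m_{φ θ}
  = (-cos(2*θ)) - (0) + (0) - (-cos(θ)^2) = sin(θ)^2
R^φ_{φ φ φ} = 0 (a repeated index in an antisymmetric pair)
R_{φφ} = R^θ_{φ θ φ} + R^φ_{φ φ φ} = (sin(θ)^2) + (0) = sin(θ)^2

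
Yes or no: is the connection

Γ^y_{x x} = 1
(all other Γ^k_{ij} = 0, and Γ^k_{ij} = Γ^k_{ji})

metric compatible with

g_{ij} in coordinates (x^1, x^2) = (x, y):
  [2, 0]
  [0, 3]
Using ∇_k g_{ij} = ∂_k g_{ij} - Γ^m_{ki} g_{mj} - Γ^m_{kj} g_{im}:
∇_x g_{xy} = (0) - (3) - (0) = -3 ≠ 0
So the connection is not metric compatible (it is not the Levi-Civita connection).
No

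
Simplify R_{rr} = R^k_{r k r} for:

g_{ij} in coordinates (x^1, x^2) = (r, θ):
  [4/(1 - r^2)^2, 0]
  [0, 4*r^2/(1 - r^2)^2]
Non-zero Christoffel symbols (Γ^k_{ij} = Γ^k_{ji}):
Γ^r_{r r} = 2*r/(1 - r^2)
Γ^r_{θ θ} = (r^3 + r)/(r^2 - 1)
Γ^θ_{r θ} = (-r^2 - 1)/(r^3 - r)
R^r_{r r r} = 0 (a repeated index in an antisymmetric pair)
R^θ_{r θ r} = ∂_θ Γ^θ_{r r} - ∂_r Γ^θ_{r θ} + Γ^θ_{θ m} Γ^m_{r r} - Γ^θ_{r m} Γ^m_{r θ}
  = (0) - ((r^4 + 4*r^2 - 1)/(r^3 - r)^2) + (2*(r^2 + 1)/(r^2 - 1)^2) - ((r^2 + 1)^2/(r^3 - r)^2) = -4/(r^2 - 1)^2
R_{rr} = R^r_{r r r} + R^θ_{r θ r} = (0) + (-4/(r^2 - 1)^2) = -4/(r^2 - 1)^2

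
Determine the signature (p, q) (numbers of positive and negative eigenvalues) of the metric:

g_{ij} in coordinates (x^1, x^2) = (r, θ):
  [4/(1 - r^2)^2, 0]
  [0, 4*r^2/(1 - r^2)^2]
The metric is diagonal, so its eigenvalues are the diagonal entries: 4/(1 - r^2)^2, 4*r^2/(1 - r^2)^2 (at a generic point, where coordinate-dependent entries are positive).
2 positive, 0 negative.
(2, 0) - Riemannian (positive definite)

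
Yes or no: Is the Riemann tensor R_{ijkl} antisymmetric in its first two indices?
R_{ijkl} = -R_{jikl} (follows from metric compatibility).
Yes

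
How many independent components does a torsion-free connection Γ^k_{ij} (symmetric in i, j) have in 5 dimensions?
Γ^k_{ij} has n choices for the upper index and n(n+1)/2 independent symmetric lower index pairs.
Total = 5 × 5×6/2 = 5 × 15 = 75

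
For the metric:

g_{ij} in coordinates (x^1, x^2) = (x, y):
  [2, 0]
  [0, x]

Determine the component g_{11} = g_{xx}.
With x^1 = x, x^2 = y, g_{11} = g_{xx} is the row-1, column-1 entry of the matrix.
g_{11} = 2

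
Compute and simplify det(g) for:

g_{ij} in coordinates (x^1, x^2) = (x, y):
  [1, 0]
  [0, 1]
For a 2×2 metric: det(g) = g_{11}·g_{22} - g_{12}·g_{21}
= (1)·(1) - (0)·(0)
= 1 - 0
det(g) = 1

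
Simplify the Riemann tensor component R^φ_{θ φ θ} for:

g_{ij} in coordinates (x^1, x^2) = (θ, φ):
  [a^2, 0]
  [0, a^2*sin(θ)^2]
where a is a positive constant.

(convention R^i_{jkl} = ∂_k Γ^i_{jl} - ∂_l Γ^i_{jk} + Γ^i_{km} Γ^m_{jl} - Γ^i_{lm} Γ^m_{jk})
Non-zero Christoffel symbols (Γ^k_{ij} = Γ^k_{ji}):
Γ^θ_{φ φ} = -sin(2*θ)/2
Γ^φ_{θ φ} = 1/tan(θ)
R^φ_{θ φ θ} = ∂_φ Γ^φ_{θ θ} - ∂_θ Γ^φ_{θ φ} + Γ^φ_{φ m} Γ^m_{θ θ} - Γ^φ_{θ m} Γ^m_{θ φ}
  = (0) - (-1/sin(θ)^2) + (0) - (1/tan(θ)^2) = 1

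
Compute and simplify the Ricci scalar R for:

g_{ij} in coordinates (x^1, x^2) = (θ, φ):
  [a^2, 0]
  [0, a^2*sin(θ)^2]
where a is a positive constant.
Non-zero Christoffel symbols (Γ^k_{ij} = Γ^k_{ji}):
Γ^θ_{φ φ} = -sin(2*θ)/2
Γ^φ_{θ φ} = 1/tan(θ)
Ricci tensor (R_{ij} = R^k_{ikj}): R_{θθ} = 1, R_{θφ} = 0, R_{φφ} = sin(θ)^2
Inverse metric: g^{θθ} = 1/a^2, g^{φφ} = 1/(a^2*sin(θ)^2)
R = g^{ij} R_{ij} = (1/a^2)(1) + (1/(a^2*sin(θ)^2))(sin(θ)^2) = 2/a^2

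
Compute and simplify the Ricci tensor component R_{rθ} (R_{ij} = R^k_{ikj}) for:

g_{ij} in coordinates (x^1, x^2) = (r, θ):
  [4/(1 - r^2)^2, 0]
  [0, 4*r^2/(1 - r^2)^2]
Non-zero Christoffel symbols (Γ^k_{ij} = Γ^k_{ji}):
Γ^r_{r r} = 2*r/(1 - r^2)
Γ^r_{θ θ} = (r^3 + r)/(r^2 - 1)
Γ^θ_{r θ} = (-r^2 - 1)/(r^3 - r)
R^r_{r r θ} = 0 (a repeated index in an antisymmetric pair)
R^θ_{r θ θ} = 0 (a repeated index in an antisymmetric pair)
R_{rθ} = R^r_{r r θ} + R^θ_{r θ θ} = (0) + (0) = 0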